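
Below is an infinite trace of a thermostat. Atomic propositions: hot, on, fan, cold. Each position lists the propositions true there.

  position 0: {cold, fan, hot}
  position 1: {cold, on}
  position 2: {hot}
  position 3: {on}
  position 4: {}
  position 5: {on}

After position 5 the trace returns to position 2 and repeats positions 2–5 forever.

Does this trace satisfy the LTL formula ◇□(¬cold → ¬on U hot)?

□(¬cold → ¬on U hot) is false at every position 0..5, so it never becomes true and ◇□(¬cold → ¬on U hot) fails.

Does not hold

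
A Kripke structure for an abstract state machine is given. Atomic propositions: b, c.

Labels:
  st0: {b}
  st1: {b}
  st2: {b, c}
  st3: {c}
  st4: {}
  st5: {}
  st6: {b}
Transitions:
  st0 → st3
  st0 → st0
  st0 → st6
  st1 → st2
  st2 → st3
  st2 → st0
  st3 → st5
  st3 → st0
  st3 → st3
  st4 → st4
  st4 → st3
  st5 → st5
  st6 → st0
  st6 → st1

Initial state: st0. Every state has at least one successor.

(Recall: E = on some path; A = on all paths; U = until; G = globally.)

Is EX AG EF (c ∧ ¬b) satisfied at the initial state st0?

Does not hold

States satisfying AG EF (c ∧ ¬b): ∅.
States satisfying EX AG EF (c ∧ ¬b): ∅.
No suitable path/successor from st0 witnesses the formula.
st0 ∉ Sat(EX AG EF (c ∧ ¬b)).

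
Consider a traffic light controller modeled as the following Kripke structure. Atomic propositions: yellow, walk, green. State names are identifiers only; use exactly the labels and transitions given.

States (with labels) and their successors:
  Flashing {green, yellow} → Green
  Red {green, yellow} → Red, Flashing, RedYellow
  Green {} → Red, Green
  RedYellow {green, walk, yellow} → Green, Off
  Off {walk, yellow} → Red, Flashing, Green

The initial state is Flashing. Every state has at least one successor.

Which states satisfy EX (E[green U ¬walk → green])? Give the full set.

States satisfying E[green U ¬walk → green]: {Flashing, Red, RedYellow, Off}.
States satisfying EX (E[green U ¬walk → green]): {Red, Green, RedYellow, Off}.

{Red, Green, RedYellow, Off}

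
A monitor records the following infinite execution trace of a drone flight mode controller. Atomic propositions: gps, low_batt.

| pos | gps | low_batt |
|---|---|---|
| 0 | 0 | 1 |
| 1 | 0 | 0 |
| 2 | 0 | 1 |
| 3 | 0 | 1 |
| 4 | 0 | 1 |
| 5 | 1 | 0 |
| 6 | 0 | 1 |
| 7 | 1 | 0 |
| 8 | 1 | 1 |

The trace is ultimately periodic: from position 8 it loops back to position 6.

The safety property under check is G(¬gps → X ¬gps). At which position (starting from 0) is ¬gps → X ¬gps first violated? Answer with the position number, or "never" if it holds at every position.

4

Check ¬gps → X ¬gps at each position in order: 0 ✓, 1 ✓, 2 ✓, 3 ✓.
At position 4 the labels are {low_batt} and the next position 5 has {gps}, so ¬gps → X ¬gps is false there. This is the first violation.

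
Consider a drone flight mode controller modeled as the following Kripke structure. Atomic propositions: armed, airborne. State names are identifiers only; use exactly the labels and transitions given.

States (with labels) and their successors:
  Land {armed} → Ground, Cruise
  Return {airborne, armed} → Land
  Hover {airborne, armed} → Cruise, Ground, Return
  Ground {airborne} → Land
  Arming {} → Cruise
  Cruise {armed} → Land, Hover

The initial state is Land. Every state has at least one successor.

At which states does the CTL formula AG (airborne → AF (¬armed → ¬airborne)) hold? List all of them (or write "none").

{Land, Return, Hover, Ground, Arming, Cruise}

States satisfying airborne → AF (¬armed → ¬airborne): {Land, Return, Hover, Ground, Arming, Cruise}.
States satisfying AG (airborne → AF (¬armed → ¬airborne)): {Land, Return, Hover, Ground, Arming, Cruise}.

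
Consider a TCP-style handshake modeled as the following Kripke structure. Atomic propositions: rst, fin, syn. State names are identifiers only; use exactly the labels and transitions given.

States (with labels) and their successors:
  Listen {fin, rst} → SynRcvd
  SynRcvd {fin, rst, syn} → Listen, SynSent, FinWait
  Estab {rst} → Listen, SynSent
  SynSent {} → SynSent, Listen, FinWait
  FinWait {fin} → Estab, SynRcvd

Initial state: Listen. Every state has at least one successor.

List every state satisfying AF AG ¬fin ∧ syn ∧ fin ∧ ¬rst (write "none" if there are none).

none

States satisfying AG ¬fin: ∅.
States satisfying AF AG ¬fin: ∅.
States satisfying ¬rst: {SynSent, FinWait}.
States satisfying fin ∧ ¬rst: {FinWait}.
States satisfying syn ∧ fin ∧ ¬rst: ∅.
States satisfying AF AG ¬fin ∧ syn ∧ fin ∧ ¬rst: ∅.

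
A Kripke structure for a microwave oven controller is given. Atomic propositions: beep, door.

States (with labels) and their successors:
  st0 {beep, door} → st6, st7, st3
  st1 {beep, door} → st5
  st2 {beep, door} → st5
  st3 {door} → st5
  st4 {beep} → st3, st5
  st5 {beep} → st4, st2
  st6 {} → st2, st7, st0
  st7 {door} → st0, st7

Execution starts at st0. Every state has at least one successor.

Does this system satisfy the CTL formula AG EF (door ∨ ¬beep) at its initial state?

States satisfying EF (door ∨ ¬beep): {st0, st1, st2, st3, st4, st5, st6, st7}.
States satisfying AG EF (door ∨ ¬beep): {st0, st1, st2, st3, st4, st5, st6, st7}.
Every state reachable from st0 satisfies EF (door ∨ ¬beep).
st0 ∈ Sat(AG EF (door ∨ ¬beep)).

Yes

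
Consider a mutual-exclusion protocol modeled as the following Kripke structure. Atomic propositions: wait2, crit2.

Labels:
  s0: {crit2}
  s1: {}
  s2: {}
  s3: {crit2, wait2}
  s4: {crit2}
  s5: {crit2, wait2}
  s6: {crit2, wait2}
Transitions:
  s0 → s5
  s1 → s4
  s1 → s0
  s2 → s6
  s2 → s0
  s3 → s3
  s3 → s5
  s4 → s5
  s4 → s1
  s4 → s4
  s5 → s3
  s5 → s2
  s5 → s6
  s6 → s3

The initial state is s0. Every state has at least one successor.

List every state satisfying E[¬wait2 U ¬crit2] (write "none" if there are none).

States satisfying ¬wait2: {s0, s1, s2, s4}.
States satisfying ¬crit2: {s1, s2}.
States satisfying E[¬wait2 U ¬crit2]: {s1, s2, s4}.

{s1, s2, s4}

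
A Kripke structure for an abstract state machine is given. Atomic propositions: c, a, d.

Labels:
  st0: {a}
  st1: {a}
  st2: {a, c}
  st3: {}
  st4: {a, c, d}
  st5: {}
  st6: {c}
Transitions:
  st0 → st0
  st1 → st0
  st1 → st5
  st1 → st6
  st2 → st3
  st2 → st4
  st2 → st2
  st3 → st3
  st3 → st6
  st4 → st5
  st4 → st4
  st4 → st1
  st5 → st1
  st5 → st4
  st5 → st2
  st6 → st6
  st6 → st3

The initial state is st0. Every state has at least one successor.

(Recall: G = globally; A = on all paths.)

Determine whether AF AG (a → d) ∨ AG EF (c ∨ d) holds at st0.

States satisfying AG (a → d): {st3, st6}.
States satisfying AF AG (a → d): {st3, st6}.
States satisfying EF (c ∨ d): {st1, st2, st3, st4, st5, st6}.
States satisfying AG EF (c ∨ d): {st3, st6}.
States satisfying AF AG (a → d) ∨ AG EF (c ∨ d): {st3, st6}.
st0 ∉ Sat(AF AG (a → d) ∨ AG EF (c ∨ d)).

Violated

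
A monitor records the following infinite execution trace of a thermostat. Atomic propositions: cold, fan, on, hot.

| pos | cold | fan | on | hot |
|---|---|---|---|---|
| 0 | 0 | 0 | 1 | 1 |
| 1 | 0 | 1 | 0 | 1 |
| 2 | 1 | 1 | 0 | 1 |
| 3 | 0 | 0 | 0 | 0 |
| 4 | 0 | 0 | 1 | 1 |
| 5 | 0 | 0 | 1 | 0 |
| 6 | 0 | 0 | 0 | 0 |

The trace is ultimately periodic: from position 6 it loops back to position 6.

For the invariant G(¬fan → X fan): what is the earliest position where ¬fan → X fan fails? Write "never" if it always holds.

3

Check ¬fan → X fan at each position in order: 0 ✓, 1 ✓, 2 ✓.
At position 3 the labels are {} and the next position 4 has {hot, on}, so ¬fan → X fan is false there. This is the first violation.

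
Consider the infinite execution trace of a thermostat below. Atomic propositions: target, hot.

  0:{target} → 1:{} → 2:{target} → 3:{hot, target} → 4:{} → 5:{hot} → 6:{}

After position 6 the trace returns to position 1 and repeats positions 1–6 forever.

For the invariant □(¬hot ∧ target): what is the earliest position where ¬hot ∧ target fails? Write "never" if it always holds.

1

Check ¬hot ∧ target at each position in order: 0 ✓.
At position 1 the labels are {}, so ¬hot ∧ target is false there. This is the first violation.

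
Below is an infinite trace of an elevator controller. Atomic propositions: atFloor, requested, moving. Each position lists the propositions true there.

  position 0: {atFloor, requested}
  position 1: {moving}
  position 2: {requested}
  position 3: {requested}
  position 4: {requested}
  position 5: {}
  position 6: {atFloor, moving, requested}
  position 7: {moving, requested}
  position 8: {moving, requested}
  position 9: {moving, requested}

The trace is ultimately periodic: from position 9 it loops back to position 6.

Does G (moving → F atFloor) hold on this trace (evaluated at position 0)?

Yes

moving → F atFloor holds at every position 0..9, and those are all positions ever visited, so G (moving → F atFloor) holds.
Positions where moving holds: 1, 6, 7, 8, 9.
Check F atFloor at each: 1→ok, 6→ok, 7→ok, 8→ok, 9→ok.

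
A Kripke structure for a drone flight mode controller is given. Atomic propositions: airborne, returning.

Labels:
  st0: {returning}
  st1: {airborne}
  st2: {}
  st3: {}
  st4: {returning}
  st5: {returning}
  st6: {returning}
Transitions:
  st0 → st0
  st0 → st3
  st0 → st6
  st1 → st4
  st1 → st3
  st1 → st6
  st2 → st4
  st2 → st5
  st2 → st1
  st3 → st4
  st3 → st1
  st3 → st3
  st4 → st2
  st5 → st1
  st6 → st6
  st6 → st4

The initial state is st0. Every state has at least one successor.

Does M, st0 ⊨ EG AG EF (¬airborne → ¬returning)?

Holds

States satisfying AG EF (¬airborne → ¬returning): {st0, st1, st2, st3, st4, st5, st6}.
States satisfying EG AG EF (¬airborne → ¬returning): {st0, st1, st2, st3, st4, st5, st6}.
st0 ∈ Sat(EG AG EF (¬airborne → ¬returning)).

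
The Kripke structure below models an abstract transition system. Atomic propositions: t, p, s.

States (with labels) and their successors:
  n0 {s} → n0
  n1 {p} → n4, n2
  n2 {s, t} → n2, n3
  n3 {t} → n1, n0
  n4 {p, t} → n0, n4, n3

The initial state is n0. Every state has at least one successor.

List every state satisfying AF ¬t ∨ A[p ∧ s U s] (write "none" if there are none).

{n0, n1, n2, n3}

States satisfying ¬t: {n0, n1}.
States satisfying AF ¬t: {n0, n1, n3}.
States satisfying p ∧ s: ∅.
States satisfying s: {n0, n2}.
States satisfying A[p ∧ s U s]: {n0, n2}.
States satisfying AF ¬t ∨ A[p ∧ s U s]: {n0, n1, n2, n3}.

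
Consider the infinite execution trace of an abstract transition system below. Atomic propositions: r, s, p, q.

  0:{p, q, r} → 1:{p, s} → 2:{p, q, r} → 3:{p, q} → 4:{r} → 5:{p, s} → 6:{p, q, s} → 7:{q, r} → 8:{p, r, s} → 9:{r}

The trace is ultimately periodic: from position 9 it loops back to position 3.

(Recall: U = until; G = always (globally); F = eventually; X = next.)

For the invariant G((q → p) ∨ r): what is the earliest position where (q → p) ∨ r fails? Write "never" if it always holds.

never

(q → p) ∨ r holds at every position 0..9, and those are all the positions the trace ever visits, so the invariant G((q → p) ∨ r) is never violated.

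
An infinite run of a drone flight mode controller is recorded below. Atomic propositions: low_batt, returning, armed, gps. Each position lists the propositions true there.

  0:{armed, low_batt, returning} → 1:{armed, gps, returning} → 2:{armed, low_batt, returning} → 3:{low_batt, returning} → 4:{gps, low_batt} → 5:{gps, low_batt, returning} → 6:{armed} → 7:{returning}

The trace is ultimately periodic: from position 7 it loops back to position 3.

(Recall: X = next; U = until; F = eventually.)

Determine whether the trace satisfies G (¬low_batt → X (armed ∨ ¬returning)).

¬low_batt → X (armed ∨ ¬returning) must hold at every position from 0 onward. It fails at position 6, so G (¬low_batt → X (armed ∨ ¬returning)) is false.
Positions where ¬low_batt holds: 1, 6, 7.
Check X (armed ∨ ¬returning) at each: 1→ok, 6→fails, 7→fails.

Does not hold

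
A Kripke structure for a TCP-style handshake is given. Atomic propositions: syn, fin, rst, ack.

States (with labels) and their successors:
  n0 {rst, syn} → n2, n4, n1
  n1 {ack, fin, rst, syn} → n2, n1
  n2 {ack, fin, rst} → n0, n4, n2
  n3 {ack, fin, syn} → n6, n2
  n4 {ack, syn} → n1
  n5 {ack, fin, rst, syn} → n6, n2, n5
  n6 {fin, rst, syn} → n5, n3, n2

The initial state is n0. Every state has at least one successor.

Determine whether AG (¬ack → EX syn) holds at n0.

States satisfying ¬ack → EX syn: {n0, n1, n2, n3, n4, n5, n6}.
States satisfying AG (¬ack → EX syn): {n0, n1, n2, n3, n4, n5, n6}.
Every state reachable from n0 satisfies ¬ack → EX syn.
n0 ∈ Sat(AG (¬ack → EX syn)).

Yes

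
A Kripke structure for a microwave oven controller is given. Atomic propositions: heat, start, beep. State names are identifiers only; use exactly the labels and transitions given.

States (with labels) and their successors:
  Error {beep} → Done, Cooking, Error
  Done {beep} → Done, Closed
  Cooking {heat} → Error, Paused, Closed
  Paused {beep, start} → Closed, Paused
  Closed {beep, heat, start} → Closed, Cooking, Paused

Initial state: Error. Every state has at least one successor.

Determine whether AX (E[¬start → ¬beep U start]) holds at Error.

States satisfying E[¬start → ¬beep U start]: {Cooking, Paused, Closed}.
States satisfying AX (E[¬start → ¬beep U start]): {Paused, Closed}.
Error ∉ Sat(AX (E[¬start → ¬beep U start])).

Does not hold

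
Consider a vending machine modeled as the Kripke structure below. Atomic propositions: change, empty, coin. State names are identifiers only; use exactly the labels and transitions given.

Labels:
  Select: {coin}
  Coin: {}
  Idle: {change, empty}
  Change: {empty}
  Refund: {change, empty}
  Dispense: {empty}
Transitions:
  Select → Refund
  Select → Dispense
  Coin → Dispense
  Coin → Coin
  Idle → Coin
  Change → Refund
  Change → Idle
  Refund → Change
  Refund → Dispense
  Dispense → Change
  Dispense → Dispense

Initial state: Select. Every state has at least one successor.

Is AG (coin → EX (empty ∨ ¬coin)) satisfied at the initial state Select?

States satisfying coin → EX (empty ∨ ¬coin): {Select, Coin, Idle, Change, Refund, Dispense}.
States satisfying AG (coin → EX (empty ∨ ¬coin)): {Select, Coin, Idle, Change, Refund, Dispense}.
Every state reachable from Select satisfies coin → EX (empty ∨ ¬coin).
Select ∈ Sat(AG (coin → EX (empty ∨ ¬coin))).

Satisfied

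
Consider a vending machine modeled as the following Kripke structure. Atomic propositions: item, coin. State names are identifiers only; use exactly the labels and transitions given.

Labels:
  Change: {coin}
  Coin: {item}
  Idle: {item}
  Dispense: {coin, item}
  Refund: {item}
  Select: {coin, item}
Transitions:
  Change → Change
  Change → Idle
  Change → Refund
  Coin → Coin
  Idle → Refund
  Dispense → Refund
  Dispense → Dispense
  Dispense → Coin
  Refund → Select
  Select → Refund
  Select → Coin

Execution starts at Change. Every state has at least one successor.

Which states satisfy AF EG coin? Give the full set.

{Change, Dispense}

States satisfying EG coin: {Change, Dispense}.
States satisfying AF EG coin: {Change, Dispense}.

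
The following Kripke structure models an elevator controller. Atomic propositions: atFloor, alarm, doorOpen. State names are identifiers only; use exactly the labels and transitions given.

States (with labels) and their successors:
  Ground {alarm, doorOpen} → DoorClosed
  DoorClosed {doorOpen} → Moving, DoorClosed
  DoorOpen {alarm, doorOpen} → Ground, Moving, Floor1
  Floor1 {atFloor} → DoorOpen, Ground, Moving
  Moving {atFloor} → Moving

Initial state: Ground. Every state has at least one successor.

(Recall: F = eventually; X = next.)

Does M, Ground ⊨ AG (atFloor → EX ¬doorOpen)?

Yes

States satisfying atFloor → EX ¬doorOpen: {Ground, DoorClosed, DoorOpen, Floor1, Moving}.
States satisfying AG (atFloor → EX ¬doorOpen): {Ground, DoorClosed, DoorOpen, Floor1, Moving}.
Every state reachable from Ground satisfies atFloor → EX ¬doorOpen.
Ground ∈ Sat(AG (atFloor → EX ¬doorOpen)).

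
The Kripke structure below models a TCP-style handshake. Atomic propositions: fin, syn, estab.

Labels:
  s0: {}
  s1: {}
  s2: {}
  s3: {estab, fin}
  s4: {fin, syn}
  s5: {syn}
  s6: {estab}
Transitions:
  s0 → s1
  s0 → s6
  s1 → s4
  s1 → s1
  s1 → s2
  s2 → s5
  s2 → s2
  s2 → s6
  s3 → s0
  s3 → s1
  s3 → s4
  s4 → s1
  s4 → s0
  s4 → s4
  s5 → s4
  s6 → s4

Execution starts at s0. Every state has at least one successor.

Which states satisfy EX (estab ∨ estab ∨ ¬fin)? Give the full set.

States satisfying estab ∨ estab ∨ ¬fin: {s0, s1, s2, s3, s5, s6}.
States satisfying EX (estab ∨ estab ∨ ¬fin): {s0, s1, s2, s3, s4}.

{s0, s1, s2, s3, s4}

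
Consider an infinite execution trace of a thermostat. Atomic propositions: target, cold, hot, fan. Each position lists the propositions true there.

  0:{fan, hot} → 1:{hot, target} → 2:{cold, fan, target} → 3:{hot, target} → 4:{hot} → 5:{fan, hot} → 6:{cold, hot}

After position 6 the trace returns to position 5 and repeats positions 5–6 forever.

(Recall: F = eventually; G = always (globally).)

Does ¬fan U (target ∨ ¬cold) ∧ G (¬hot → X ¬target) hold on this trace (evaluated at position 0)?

Walking from position 0: target ∨ ¬cold first holds at position 0, and ¬fan holds at every earlier position along the way, so ¬fan U (target ∨ ¬cold) holds.
¬hot → X ¬target must hold at every position from 0 onward. It fails at position 2, so G (¬hot → X ¬target) is false.
Positions where ¬hot holds: 2.
Check X ¬target at each: 2→fails.
At position 0: ¬fan U (target ∨ ¬cold) is true; G (¬hot → X ¬target) is false; so ¬fan U (target ∨ ¬cold) ∧ G (¬hot → X ¬target) is false.

No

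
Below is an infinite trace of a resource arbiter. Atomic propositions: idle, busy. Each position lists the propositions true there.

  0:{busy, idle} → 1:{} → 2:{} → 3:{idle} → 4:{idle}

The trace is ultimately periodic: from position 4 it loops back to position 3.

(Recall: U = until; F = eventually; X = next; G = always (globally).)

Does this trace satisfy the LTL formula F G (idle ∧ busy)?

Violated

G (idle ∧ busy) is false at every position 0..4, so it never becomes true and F G (idle ∧ busy) fails.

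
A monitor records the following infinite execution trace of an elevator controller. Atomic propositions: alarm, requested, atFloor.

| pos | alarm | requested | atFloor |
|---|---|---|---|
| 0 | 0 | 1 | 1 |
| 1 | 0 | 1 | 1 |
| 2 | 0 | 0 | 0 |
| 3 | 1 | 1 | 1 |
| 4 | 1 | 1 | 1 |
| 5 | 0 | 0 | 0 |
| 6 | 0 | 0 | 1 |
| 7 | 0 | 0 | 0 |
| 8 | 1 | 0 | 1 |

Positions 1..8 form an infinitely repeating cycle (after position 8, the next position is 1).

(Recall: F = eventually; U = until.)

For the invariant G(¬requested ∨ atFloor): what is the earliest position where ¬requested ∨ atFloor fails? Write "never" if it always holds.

¬requested ∨ atFloor holds at every position 0..8, and those are all the positions the trace ever visits, so the invariant G(¬requested ∨ atFloor) is never violated.

never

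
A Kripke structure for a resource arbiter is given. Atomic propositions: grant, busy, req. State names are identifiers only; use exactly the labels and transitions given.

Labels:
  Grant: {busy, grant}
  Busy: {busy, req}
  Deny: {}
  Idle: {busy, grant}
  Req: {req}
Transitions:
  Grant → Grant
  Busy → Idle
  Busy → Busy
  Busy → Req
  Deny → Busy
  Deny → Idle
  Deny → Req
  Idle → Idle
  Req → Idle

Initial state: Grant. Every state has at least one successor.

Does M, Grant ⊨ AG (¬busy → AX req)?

Satisfied

States satisfying ¬busy → AX req: {Grant, Busy, Idle}.
States satisfying AG (¬busy → AX req): {Grant, Idle}.
Every state reachable from Grant satisfies ¬busy → AX req.
Grant ∈ Sat(AG (¬busy → AX req)).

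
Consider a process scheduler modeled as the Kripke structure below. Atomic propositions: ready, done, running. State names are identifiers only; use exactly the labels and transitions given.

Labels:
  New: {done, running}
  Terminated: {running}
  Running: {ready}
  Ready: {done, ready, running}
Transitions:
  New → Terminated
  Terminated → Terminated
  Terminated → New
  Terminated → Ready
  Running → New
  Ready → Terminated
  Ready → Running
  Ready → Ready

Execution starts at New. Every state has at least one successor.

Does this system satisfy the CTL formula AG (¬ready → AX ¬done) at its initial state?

Violated

States satisfying ¬ready → AX ¬done: {New, Running, Ready}.
States satisfying AG (¬ready → AX ¬done): ∅.
Terminated is reachable from New and violates ¬ready → AX ¬done, so AG fails at New.
New ∉ Sat(AG (¬ready → AX ¬done)).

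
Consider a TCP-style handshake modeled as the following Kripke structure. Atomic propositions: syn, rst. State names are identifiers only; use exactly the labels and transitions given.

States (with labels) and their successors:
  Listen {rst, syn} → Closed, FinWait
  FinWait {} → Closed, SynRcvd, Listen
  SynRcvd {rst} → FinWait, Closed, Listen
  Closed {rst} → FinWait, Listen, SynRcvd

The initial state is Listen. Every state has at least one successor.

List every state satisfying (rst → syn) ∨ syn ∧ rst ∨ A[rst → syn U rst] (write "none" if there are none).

States satisfying rst → syn: {Listen, FinWait}.
States satisfying syn ∧ rst: {Listen}.
States satisfying (rst → syn) ∨ syn ∧ rst: {Listen, FinWait}.
States satisfying rst: {Listen, SynRcvd, Closed}.
States satisfying A[rst → syn U rst]: {Listen, FinWait, SynRcvd, Closed}.
States satisfying (rst → syn) ∨ syn ∧ rst ∨ A[rst → syn U rst]: {Listen, FinWait, SynRcvd, Closed}.

{Listen, FinWait, SynRcvd, Closed}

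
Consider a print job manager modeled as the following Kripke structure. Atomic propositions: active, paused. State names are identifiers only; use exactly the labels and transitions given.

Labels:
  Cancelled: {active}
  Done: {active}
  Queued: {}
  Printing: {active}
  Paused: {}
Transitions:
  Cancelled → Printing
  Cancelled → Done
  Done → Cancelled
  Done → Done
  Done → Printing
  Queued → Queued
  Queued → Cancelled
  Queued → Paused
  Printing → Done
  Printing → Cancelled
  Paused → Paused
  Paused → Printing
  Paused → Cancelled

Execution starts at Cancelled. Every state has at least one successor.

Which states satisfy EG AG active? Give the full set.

States satisfying AG active: {Cancelled, Done, Printing}.
States satisfying EG AG active: {Cancelled, Done, Printing}.

{Cancelled, Done, Printing}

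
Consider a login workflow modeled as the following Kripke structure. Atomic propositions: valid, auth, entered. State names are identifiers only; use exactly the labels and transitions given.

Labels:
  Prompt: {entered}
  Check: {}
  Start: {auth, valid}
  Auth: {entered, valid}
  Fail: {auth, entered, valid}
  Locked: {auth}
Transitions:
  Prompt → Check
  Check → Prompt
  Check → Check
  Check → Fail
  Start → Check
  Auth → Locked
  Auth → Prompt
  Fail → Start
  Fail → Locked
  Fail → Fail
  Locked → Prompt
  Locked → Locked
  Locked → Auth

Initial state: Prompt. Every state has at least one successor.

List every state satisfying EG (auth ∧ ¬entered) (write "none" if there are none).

{Locked}

States satisfying auth ∧ ¬entered: {Start, Locked}.
States satisfying EG (auth ∧ ¬entered): {Locked}.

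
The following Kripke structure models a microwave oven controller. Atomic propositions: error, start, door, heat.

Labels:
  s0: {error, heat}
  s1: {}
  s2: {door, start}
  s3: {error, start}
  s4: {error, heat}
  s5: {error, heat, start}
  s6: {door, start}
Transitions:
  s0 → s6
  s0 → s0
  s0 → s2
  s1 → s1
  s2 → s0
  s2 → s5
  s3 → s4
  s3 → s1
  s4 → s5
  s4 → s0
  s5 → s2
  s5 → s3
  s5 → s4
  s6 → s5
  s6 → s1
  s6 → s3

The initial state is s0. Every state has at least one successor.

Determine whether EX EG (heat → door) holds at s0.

Holds

States satisfying EG (heat → door): {s1, s3, s6}.
States satisfying EX EG (heat → door): {s0, s1, s3, s5, s6}.
s0 ∈ Sat(EX EG (heat → door)).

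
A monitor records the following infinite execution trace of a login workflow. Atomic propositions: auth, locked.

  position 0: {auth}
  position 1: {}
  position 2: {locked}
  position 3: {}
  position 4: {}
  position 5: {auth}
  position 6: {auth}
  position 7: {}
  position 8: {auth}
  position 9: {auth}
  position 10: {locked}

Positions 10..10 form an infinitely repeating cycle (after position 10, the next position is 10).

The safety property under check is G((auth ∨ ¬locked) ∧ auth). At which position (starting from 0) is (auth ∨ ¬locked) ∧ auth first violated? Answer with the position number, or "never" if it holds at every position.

Check (auth ∨ ¬locked) ∧ auth at each position in order: 0 ✓.
At position 1 the labels are {}, so (auth ∨ ¬locked) ∧ auth is false there. This is the first violation.

1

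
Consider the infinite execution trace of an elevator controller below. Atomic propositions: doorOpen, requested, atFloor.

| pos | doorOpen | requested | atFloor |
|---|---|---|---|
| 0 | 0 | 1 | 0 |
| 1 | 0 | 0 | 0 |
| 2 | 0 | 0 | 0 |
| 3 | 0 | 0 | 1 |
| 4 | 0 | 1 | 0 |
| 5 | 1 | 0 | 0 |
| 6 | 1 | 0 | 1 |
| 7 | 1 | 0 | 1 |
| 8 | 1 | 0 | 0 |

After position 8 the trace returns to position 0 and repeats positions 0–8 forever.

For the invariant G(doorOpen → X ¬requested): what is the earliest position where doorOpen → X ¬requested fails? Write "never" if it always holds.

8

Check doorOpen → X ¬requested at each position in order: 0 ✓, 1 ✓, 2 ✓, 3 ✓, 4 ✓, 5 ✓, 6 ✓, 7 ✓.
At position 8 the labels are {doorOpen} and the next position 0 has {requested}, so doorOpen → X ¬requested is false there. This is the first violation.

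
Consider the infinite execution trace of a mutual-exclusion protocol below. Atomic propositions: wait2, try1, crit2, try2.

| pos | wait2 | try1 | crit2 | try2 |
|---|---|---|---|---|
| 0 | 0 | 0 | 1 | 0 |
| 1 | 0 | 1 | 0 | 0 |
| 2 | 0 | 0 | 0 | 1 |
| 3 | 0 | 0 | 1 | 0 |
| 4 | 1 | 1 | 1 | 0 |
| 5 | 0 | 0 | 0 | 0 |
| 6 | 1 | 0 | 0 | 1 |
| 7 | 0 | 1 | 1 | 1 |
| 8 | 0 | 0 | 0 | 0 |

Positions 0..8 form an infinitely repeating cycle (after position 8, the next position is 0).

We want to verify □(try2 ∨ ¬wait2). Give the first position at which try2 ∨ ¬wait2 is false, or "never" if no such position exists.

4

Check try2 ∨ ¬wait2 at each position in order: 0 ✓, 1 ✓, 2 ✓, 3 ✓.
At position 4 the labels are {crit2, try1, wait2}, so try2 ∨ ¬wait2 is false there. This is the first violation.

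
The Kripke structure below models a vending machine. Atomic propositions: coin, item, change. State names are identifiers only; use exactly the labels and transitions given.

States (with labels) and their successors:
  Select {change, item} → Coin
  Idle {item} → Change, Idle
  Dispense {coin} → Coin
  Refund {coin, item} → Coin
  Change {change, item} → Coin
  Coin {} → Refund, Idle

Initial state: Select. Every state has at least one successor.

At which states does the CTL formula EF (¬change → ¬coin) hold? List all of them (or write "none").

States satisfying ¬change → ¬coin: {Select, Idle, Change, Coin}.
States satisfying EF (¬change → ¬coin): {Select, Idle, Dispense, Refund, Change, Coin}.

{Select, Idle, Dispense, Refund, Change, Coin}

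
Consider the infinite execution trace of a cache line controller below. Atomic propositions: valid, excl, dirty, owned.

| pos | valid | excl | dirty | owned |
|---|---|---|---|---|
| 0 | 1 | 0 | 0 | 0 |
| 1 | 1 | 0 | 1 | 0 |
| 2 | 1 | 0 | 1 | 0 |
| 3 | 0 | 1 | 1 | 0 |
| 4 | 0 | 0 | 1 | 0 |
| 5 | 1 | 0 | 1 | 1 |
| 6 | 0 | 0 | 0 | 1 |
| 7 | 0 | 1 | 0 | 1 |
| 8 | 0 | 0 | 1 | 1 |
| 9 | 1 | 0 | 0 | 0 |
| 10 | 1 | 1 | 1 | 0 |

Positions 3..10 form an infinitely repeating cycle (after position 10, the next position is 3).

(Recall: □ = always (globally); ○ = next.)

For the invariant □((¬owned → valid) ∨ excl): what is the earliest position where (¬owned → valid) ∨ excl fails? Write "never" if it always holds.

Check (¬owned → valid) ∨ excl at each position in order: 0 ✓, 1 ✓, 2 ✓, 3 ✓.
At position 4 the labels are {dirty}, so (¬owned → valid) ∨ excl is false there. This is the first violation.

4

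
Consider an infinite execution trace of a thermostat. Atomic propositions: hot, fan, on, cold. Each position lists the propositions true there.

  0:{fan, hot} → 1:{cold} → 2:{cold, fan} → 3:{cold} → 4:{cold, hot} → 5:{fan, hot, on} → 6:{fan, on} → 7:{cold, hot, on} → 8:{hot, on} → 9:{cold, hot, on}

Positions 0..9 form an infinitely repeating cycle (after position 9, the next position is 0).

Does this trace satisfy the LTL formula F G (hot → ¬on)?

G (hot → ¬on) is false at every position 0..9, so it never becomes true and F G (hot → ¬on) fails.

No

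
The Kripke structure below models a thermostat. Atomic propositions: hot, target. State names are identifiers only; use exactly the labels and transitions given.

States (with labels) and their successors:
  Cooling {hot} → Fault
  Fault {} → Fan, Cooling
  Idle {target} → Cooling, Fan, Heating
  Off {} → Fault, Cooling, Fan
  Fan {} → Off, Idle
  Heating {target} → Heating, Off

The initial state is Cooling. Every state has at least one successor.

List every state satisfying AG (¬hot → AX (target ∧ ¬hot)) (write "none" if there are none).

States satisfying ¬hot → AX (target ∧ ¬hot): {Cooling}.
States satisfying AG (¬hot → AX (target ∧ ¬hot)): ∅.

none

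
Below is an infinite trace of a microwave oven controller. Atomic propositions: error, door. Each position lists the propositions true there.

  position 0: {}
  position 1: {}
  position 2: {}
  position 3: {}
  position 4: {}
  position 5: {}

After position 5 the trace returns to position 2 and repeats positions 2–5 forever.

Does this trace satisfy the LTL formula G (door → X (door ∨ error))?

Holds

door → X (door ∨ error) holds at every position 0..5, and those are all positions ever visited, so G (door → X (door ∨ error)) holds.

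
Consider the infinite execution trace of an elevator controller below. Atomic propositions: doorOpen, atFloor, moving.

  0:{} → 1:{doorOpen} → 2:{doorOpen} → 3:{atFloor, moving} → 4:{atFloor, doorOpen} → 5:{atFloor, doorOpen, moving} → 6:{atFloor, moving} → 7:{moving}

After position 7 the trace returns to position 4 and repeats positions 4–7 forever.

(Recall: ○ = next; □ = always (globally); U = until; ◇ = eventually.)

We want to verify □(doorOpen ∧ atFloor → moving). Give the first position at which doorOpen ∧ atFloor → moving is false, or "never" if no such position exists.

4

Check doorOpen ∧ atFloor → moving at each position in order: 0 ✓, 1 ✓, 2 ✓, 3 ✓.
At position 4 the labels are {atFloor, doorOpen}, so doorOpen ∧ atFloor → moving is false there. This is the first violation.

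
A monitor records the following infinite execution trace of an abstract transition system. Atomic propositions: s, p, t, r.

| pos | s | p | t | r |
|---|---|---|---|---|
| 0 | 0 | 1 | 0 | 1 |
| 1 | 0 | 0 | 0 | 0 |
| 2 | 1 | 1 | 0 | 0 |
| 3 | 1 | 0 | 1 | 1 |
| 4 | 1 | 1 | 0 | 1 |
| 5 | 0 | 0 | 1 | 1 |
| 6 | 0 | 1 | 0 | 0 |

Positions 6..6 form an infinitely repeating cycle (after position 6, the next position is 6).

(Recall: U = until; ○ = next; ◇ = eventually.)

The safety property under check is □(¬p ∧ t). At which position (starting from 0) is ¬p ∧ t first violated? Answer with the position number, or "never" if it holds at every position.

At position 0 the labels are {p, r}, so ¬p ∧ t is false there. This is the first violation.

0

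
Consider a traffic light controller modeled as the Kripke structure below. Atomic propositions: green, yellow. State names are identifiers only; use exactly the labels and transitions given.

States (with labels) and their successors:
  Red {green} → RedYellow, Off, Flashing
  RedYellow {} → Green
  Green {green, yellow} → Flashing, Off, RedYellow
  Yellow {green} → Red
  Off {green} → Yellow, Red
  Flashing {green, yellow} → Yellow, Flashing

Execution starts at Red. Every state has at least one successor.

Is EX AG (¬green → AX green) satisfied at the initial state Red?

States satisfying AG (¬green → AX green): {Red, RedYellow, Green, Yellow, Off, Flashing}.
States satisfying EX AG (¬green → AX green): {Red, RedYellow, Green, Yellow, Off, Flashing}.
Red ∈ Sat(EX AG (¬green → AX green)).

Satisfied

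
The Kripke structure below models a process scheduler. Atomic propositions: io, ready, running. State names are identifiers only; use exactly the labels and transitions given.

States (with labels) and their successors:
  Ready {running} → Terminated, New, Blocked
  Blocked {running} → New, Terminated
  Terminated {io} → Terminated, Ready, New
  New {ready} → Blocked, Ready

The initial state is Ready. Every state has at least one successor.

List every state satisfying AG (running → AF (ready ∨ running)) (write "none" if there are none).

{Ready, Blocked, Terminated, New}

States satisfying running → AF (ready ∨ running): {Ready, Blocked, Terminated, New}.
States satisfying AG (running → AF (ready ∨ running)): {Ready, Blocked, Terminated, New}.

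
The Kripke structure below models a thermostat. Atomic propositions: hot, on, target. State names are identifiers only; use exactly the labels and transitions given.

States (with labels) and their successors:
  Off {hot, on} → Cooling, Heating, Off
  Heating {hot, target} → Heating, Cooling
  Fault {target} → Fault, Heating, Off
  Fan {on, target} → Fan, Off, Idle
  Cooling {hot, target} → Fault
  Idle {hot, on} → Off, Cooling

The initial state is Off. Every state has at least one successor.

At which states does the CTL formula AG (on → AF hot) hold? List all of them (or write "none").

States satisfying on → AF hot: {Off, Heating, Fault, Cooling, Idle}.
States satisfying AG (on → AF hot): {Off, Heating, Fault, Cooling, Idle}.

{Off, Heating, Fault, Cooling, Idle}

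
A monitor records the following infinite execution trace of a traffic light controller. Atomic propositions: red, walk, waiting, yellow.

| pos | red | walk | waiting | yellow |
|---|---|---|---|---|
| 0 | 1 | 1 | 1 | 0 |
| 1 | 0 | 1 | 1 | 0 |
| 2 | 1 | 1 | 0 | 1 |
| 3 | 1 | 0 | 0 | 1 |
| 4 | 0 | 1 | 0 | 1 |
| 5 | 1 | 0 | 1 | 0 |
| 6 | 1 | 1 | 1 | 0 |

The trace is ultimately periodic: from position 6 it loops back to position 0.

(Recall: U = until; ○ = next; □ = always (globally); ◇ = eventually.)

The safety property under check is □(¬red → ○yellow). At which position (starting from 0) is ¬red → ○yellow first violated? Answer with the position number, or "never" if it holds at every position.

Check ¬red → ○yellow at each position in order: 0 ✓, 1 ✓, 2 ✓, 3 ✓.
At position 4 the labels are {walk, yellow} and the next position 5 has {red, waiting}, so ¬red → ○yellow is false there. This is the first violation.

4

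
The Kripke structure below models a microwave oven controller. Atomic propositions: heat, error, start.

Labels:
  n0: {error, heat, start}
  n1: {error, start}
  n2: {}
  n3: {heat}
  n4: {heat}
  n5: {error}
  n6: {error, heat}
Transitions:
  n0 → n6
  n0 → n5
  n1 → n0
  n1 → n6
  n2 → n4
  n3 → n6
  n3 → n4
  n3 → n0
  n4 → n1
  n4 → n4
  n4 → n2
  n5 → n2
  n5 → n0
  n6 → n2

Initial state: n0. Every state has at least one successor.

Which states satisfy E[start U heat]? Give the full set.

{n0, n1, n3, n4, n6}

States satisfying start: {n0, n1}.
States satisfying heat: {n0, n3, n4, n6}.
States satisfying E[start U heat]: {n0, n1, n3, n4, n6}.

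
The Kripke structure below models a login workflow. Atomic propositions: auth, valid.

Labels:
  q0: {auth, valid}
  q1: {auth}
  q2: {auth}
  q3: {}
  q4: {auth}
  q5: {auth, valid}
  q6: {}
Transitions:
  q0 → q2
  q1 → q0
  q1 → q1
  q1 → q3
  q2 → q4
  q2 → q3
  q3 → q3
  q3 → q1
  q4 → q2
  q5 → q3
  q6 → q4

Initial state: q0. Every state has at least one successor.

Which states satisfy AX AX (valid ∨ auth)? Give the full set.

States satisfying AX (valid ∨ auth): {q0, q4, q6}.
States satisfying AX AX (valid ∨ auth): {q6}.

{q6}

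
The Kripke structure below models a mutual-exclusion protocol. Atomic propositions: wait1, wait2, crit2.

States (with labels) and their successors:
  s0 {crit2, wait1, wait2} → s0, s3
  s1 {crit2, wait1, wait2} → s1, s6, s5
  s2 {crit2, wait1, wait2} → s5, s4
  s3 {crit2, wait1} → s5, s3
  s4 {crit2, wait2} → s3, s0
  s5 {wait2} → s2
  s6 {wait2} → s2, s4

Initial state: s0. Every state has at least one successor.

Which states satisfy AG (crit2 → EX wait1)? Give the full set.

none

States satisfying crit2 → EX wait1: {s0, s1, s3, s4, s5, s6}.
States satisfying AG (crit2 → EX wait1): ∅.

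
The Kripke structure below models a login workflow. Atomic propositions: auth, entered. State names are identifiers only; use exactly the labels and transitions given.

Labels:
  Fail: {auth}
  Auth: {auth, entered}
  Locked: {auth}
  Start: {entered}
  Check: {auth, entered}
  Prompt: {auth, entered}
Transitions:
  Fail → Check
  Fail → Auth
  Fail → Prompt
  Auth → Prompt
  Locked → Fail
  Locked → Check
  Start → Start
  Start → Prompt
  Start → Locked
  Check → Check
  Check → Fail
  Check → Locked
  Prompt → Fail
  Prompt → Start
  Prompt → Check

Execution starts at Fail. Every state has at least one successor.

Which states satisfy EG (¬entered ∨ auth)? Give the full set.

States satisfying ¬entered ∨ auth: {Fail, Auth, Locked, Check, Prompt}.
States satisfying EG (¬entered ∨ auth): {Fail, Auth, Locked, Check, Prompt}.

{Fail, Auth, Locked, Check, Prompt}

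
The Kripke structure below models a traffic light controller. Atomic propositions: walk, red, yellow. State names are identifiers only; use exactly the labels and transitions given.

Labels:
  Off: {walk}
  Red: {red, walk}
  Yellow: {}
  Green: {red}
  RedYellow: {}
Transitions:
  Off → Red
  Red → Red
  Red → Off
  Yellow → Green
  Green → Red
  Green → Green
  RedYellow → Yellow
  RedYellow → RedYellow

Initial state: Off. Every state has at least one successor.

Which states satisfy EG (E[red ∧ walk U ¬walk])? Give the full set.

States satisfying E[red ∧ walk U ¬walk]: {Yellow, Green, RedYellow}.
States satisfying EG (E[red ∧ walk U ¬walk]): {Yellow, Green, RedYellow}.

{Yellow, Green, RedYellow}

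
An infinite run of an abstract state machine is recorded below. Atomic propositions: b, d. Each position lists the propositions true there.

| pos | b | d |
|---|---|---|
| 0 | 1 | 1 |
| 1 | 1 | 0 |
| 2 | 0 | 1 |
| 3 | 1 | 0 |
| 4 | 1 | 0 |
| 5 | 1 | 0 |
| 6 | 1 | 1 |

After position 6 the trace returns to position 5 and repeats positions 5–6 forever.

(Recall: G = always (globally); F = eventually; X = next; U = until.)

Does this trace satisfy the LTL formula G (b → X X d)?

b → X X d must hold at every position from 0 onward. It fails at position 1, so G (b → X X d) is false.
Positions where b holds: 0, 1, 3, 4, 5, 6.
Check X X d at each: 0→ok, 1→fails, 3→fails, 4→ok, 5→fails, 6→ok.

No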